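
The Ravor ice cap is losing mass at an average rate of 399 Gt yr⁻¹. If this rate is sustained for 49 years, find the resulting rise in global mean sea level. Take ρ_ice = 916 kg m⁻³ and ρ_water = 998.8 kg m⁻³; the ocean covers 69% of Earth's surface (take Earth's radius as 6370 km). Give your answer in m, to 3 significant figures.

Total mass lost = 399 Gt/yr × 49 yr = 1.955×10^4 Gt = 1.955×10^16 kg.
ρ_w = 998.8 kg m⁻³, so water volume = 1.955×10^16 / 998.8 = 1.957×10^13 m³.
Δh = 1.957×10^13 / 3.52×10^14 = 0.0556 m.

≈ 0.0556 m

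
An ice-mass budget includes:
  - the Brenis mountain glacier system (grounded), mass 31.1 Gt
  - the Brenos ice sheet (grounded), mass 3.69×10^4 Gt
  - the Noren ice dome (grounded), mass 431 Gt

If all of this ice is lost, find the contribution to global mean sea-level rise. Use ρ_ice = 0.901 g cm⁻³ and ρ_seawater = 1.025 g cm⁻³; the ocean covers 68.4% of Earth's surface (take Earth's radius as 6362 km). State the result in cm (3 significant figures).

≈ 10.5 cm

Brenis: 31.1 Gt = 3.110×10^13 kg; dividing by ρ_w = 1.025 g cm⁻³ = 1025 kg m⁻³ gives 3.034×10^10 m³ of water.
Brenos: 3.69×10^4 Gt = 3.690×10^16 kg; dividing by ρ_w = 1025 kg m⁻³ gives 3.600×10^13 m³ of water.
Noren: 431 Gt = 4.310×10^14 kg; dividing by ρ_w = 1025 kg m⁻³ gives 4.205×10^11 m³ of water.
Total added water ≈ 3.645×10^13 m³ over 3.48×10^14 m² → Δh = 0.105 m = 10.5 cm.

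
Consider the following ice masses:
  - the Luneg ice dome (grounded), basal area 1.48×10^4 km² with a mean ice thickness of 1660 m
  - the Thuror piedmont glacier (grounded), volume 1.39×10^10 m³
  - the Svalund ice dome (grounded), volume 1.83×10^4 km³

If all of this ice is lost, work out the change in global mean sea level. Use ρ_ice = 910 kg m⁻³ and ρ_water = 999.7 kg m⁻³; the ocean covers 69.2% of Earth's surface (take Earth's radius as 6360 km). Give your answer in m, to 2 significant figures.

Luneg: ice volume = 1.48×10^4 km² × 1660 m = 2.457×10^4 km³; 2.457×10^4 × (910/999.7) = 2.236×10^4 km³ of water.
Thuror: 1.39×10^10 m³ × (910/999.7) = 1.265×10^10 m³ of water.
Svalund: 1.83×10^4 km³ × (910/999.7) = 1.666×10^4 km³ of water.
Total added water ≈ 3.903×10^13 m³ over 3.52×10^14 m² → Δh = 0.111 m.

≈ 0.11 m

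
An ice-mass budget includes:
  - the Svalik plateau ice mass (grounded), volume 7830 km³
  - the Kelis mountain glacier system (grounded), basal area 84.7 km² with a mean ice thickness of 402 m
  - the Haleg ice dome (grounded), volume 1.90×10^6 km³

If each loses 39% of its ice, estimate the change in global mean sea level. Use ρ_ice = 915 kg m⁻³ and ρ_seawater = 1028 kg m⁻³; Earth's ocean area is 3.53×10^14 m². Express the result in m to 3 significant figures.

Svalik: 0.39 × 7830 km³ × (915/1028) = 2718 km³ of water.
Kelis: ice volume = 84.7 km² × 402 m = 34.05 km³; 0.39 × 34.05 × (915/1028) = 11.82 km³ of water.
Haleg: 0.39 × 1.90×10^6 km³ × (915/1028) = 6.595×10^5 km³ of water.
Total added water ≈ 6.623×10^14 m³ over 3.53×10^14 m² → Δh = 1.88 m.

≈ 1.88 m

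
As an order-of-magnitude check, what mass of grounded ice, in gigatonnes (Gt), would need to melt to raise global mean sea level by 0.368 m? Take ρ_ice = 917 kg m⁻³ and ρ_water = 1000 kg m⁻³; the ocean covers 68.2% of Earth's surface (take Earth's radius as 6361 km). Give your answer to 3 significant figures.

≈ 1.28×10^5 Gt

Required water volume = Δh × A = 0.368 m × 3.47×10^14 m² = 1.276×10^14 m³.
ρ_w = 1000 kg m⁻³, so the mass of water = 1.276×10^14 m³ × 1000 kg m⁻³ = 1.276×10^17 kg = 1.28×10^5 Gt (and the same mass of ice, by conservation).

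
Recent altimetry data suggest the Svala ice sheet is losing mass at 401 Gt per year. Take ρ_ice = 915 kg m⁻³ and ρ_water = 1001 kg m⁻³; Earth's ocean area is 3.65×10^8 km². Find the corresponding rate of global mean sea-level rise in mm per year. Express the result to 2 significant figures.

ρ_w = 1001 kg m⁻³. Annual water volume added = 401 Gt / ρ_w = 4.010×10^14 kg / 1001 kg m⁻³ = 4.006×10^11 m³.
Δh per year = 4.006×10^11 / 3.65×10^14 = 1.10×10^-3 m = 1.1 mm.

≈ 1.1 mm/yr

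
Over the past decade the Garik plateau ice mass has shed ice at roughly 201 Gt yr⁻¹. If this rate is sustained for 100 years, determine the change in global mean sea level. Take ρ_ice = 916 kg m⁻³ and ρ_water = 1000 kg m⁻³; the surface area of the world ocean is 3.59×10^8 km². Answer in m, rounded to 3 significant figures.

≈ 0.0560 m

Total mass lost = 201 Gt/yr × 100 yr = 2.010×10^4 Gt = 2.010×10^16 kg.
ρ_w = 1000 kg m⁻³, so water volume = 2.010×10^16 / 1000 = 2.010×10^13 m³.
Δh = 2.010×10^13 / 3.59×10^14 = 0.0560 m.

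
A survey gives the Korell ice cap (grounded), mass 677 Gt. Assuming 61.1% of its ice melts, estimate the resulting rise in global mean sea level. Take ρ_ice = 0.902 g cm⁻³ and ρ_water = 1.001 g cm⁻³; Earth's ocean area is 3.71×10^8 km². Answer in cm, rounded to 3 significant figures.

Korell: 0.611 × 677 Gt = 4.136×10^14 kg; dividing by ρ_w = 1.001 g cm⁻³ = 1001 kg m⁻³ gives 4.132×10^11 m³ of water.
Spread over 3.71×10^14 m² of ocean, Δh = 4.132×10^11 / 3.71×10^14 = 1.11×10^-3 m = 0.111 cm.

≈ 0.111 cm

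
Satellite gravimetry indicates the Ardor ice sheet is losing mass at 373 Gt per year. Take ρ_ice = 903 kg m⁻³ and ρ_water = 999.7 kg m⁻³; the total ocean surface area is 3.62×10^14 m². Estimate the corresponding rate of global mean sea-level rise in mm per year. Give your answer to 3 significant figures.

≈ 1.03 mm/yr

ρ_w = 999.7 kg m⁻³. Annual water volume added = 373 Gt / ρ_w = 3.730×10^14 kg / 999.7 kg m⁻³ = 3.731×10^11 m³.
Δh per year = 3.731×10^11 / 3.62×10^14 = 1.03×10^-3 m = 1.03 mm.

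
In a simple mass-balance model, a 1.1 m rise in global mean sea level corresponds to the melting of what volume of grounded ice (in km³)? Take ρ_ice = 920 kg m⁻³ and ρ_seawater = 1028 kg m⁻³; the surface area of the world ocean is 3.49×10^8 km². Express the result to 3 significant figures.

Required water volume = Δh × A = 1.1 m × 3.49×10^14 m² = 3.839×10^14 m³ = 3.839×10^5 km³.
Ice volume = water volume × ρ_w/ρ_ice = 3.839×10^5 × 1028/920 = 4.29×10^5 km³.

≈ 4.29×10^5 km³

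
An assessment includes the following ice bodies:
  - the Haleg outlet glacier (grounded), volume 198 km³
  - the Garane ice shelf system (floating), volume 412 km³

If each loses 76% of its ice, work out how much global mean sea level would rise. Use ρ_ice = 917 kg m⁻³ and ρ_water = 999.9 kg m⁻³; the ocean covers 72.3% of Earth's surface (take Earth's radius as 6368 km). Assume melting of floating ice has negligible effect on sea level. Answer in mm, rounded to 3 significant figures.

≈ 0.375 mm

Haleg: 0.76 × 198 km³ × (917/999.9) = 138.0 km³ of water.
The Garane ice shelf system is floating and already displaces its own weight of water, so its melt adds essentially nothing to sea level.
Total added water ≈ 1.380×10^11 m³ over 3.68×10^14 m² → Δh = 3.75×10^-4 m = 0.375 mm.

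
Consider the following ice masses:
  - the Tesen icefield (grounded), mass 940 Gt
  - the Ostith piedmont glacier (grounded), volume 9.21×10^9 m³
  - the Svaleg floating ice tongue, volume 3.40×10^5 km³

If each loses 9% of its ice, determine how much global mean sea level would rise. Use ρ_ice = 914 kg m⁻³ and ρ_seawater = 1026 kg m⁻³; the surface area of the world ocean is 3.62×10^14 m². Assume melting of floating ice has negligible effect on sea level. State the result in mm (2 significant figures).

≈ 0.23 mm

Tesen: 0.09 × 940 Gt = 8.460×10^13 kg; dividing by ρ_w = 1026 kg m⁻³ gives 8.246×10^10 m³ of water.
Ostith: 0.09 × 9.21×10^9 m³ × (914/1026) = 7.384×10^8 m³ of water.
The Svaleg floating ice tongue is floating and already displaces its own weight of water, so its melt adds essentially nothing to sea level.
Total added water ≈ 8.319×10^10 m³ over 3.62×10^14 m² → Δh = 2.30×10^-4 m = 0.23 mm.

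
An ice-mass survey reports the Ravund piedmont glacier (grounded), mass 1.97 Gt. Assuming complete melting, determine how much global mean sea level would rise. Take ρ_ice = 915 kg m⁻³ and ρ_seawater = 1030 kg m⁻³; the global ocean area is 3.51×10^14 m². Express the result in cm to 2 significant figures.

Ravund: 1.97 Gt = 1.970×10^12 kg; dividing by ρ_w = 1030 kg m⁻³ gives 1.913×10^9 m³ of water.
Spread over 3.51×10^14 m² of ocean, Δh = 1.913×10^9 / 3.51×10^14 = 5.45×10^-6 m = 5.4×10^-4 cm.

≈ 5.4×10^-4 cm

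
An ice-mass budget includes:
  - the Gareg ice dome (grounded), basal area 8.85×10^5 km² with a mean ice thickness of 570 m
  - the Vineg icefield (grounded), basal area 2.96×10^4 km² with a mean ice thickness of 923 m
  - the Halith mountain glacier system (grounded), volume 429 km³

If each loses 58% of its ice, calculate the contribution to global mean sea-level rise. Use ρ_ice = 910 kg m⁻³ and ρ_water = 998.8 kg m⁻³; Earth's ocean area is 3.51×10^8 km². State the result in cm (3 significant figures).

≈ 80.1 cm

Gareg: ice volume = 8.85×10^5 km² × 570 m = 5.044×10^5 km³; 0.58 × 5.044×10^5 × (910/998.8) = 2.666×10^5 km³ of water.
Vineg: ice volume = 2.96×10^4 km² × 923 m = 2.732×10^4 km³; 0.58 × 2.732×10^4 × (910/998.8) = 1.444×10^4 km³ of water.
Halith: 0.58 × 429 km³ × (910/998.8) = 226.7 km³ of water.
Total added water ≈ 2.812×10^14 m³ over 3.51×10^14 m² → Δh = 0.801 m = 80.1 cm.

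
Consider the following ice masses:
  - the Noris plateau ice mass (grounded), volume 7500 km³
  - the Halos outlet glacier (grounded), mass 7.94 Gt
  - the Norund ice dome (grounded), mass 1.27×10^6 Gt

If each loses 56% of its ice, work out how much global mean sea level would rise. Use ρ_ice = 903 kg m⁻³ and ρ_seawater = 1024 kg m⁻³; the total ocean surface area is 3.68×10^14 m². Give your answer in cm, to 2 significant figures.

Noris: 0.56 × 7500 km³ × (903/1024) = 3704 km³ of water.
Halos: 0.56 × 7.94 Gt = 4.446×10^12 kg; dividing by ρ_w = 1024 kg m⁻³ gives 4.342×10^9 m³ of water.
Norund: 0.56 × 1.27×10^6 Gt = 7.112×10^17 kg; dividing by ρ_w = 1024 kg m⁻³ gives 6.945×10^14 m³ of water.
Total added water ≈ 6.982×10^14 m³ over 3.68×10^14 m² → Δh = 1.90 m = 190 cm.

≈ 190 cm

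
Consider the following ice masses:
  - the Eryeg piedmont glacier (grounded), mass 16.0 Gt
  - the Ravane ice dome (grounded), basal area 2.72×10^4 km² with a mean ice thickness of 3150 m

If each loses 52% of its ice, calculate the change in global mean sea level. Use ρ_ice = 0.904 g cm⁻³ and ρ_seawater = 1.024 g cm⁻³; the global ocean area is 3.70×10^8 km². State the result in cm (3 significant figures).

Eryeg: 0.52 × 16.0 Gt = 8.320×10^12 kg; dividing by ρ_w = 1.024 g cm⁻³ = 1024 kg m⁻³ gives 8.125×10^9 m³ of water.
Ravane: ice volume = 2.72×10^4 km² × 3150 m = 8.568×10^4 km³; 0.52 × 8.568×10^4 × (904/1024) = 3.933×10^4 km³ of water.
Total added water ≈ 3.934×10^13 m³ over 3.70×10^14 m² → Δh = 0.106 m = 10.6 cm.

≈ 10.6 cm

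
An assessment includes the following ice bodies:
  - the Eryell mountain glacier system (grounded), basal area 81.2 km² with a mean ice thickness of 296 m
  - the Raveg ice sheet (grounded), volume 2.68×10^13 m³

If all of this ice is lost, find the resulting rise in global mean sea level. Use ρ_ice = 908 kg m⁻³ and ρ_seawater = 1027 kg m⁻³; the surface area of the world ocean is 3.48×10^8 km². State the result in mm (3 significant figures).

≈ 68.1 mm

Eryell: ice volume = 81.2 km² × 296 m = 24.04 km³; 24.04 × (908/1027) = 21.25 km³ of water.
Raveg: 2.68×10^13 m³ × (908/1027) = 2.369×10^13 m³ of water.
Total added water ≈ 2.372×10^13 m³ over 3.48×10^14 m² → Δh = 0.0681 m = 68.1 mm.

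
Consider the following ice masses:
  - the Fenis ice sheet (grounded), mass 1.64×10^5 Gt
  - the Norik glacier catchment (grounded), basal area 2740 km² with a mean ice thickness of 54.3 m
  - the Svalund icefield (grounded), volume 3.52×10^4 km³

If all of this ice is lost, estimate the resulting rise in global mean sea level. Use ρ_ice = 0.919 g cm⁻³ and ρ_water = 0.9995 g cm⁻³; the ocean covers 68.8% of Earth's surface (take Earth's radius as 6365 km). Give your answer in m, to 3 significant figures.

≈ 0.561 m

Fenis: 1.64×10^5 Gt = 1.640×10^17 kg; dividing by ρ_w = 0.9995 g cm⁻³ = 999.5 kg m⁻³ gives 1.641×10^14 m³ of water.
Norik: ice volume = 2740 km² × 54.3 m = 148.8 km³; 148.8 × (919/999.5) = 136.8 km³ of water.
Svalund: 3.52×10^4 km³ × (919/999.5) = 3.236×10^4 km³ of water.
Total added water ≈ 1.966×10^14 m³ over 3.50×10^14 m² → Δh = 0.561 m.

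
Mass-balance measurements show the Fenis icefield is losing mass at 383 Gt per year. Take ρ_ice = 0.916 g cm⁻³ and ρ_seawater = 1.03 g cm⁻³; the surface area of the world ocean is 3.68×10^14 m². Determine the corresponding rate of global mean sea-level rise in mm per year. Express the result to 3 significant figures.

ρ_w = 1.03 g cm⁻³ = 1030 kg m⁻³. Annual water volume added = 383 Gt / ρ_w = 3.830×10^14 kg / 1030 kg m⁻³ = 3.718×10^11 m³.
Δh per year = 3.718×10^11 / 3.68×10^14 = 1.01×10^-3 m = 1.01 mm.

≈ 1.01 mm/yr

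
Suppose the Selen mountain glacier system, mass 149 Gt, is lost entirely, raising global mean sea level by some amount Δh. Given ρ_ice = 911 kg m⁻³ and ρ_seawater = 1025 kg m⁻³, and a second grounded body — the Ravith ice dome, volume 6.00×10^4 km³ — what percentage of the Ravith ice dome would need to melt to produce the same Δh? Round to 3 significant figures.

Equal sea-level rise means equal mass of meltwater, i.e. equal mass of ice lost.
Ice mass of Selen: 1.490×10^14 kg; ice mass of Ravith: 5.466×10^16 kg.
Fraction required = 1.490×10^14 / 5.466×10^16 = 2.73×10^-3 → 0.273 %.

≈ 0.273 %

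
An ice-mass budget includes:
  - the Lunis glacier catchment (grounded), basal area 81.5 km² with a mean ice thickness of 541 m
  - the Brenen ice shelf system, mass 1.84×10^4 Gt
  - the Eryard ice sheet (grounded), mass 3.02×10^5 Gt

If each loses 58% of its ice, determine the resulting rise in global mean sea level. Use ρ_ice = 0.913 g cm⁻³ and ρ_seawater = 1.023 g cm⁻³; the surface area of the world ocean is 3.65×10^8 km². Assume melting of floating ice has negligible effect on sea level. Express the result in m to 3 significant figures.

Lunis: ice volume = 81.5 km² × 541 m = 44.09 km³; 0.58 × 44.09 × (913/1023) = 22.82 km³ of water.
The Brenen ice shelf system is floating and already displaces its own weight of water, so its melt adds essentially nothing to sea level.
Eryard: 0.58 × 3.02×10^5 Gt = 1.752×10^17 kg; dividing by ρ_w = 1.023 g cm⁻³ = 1023 kg m⁻³ gives 1.712×10^14 m³ of water.
Total added water ≈ 1.712×10^14 m³ over 3.65×10^14 m² → Δh = 0.469 m.

≈ 0.469 m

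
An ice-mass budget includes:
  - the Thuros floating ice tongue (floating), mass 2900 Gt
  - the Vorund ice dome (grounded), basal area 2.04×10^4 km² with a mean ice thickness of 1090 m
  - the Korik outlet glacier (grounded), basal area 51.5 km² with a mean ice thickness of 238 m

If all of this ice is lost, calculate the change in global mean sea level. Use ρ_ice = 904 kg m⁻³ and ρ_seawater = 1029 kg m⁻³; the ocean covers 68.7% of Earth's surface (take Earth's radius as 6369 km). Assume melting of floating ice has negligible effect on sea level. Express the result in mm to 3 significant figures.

≈ 55.8 mm

The Thuros floating ice tongue is floating and already displaces its own weight of water, so its melt adds essentially nothing to sea level.
Vorund: ice volume = 2.04×10^4 km² × 1090 m = 2.224×10^4 km³; 2.224×10^4 × (904/1029) = 1.953×10^4 km³ of water.
Korik: ice volume = 51.5 km² × 238 m = 12.26 km³; 12.26 × (904/1029) = 10.77 km³ of water.
Total added water ≈ 1.955×10^13 m³ over 3.50×10^14 m² → Δh = 0.0558 m = 55.8 mm.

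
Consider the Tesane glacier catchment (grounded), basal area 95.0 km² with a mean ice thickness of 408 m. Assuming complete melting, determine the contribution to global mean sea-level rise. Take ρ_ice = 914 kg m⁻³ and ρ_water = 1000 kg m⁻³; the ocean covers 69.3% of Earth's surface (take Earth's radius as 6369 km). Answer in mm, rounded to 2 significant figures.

Tesane: ice volume = 95.0 km² × 408 m = 38.76 km³; 38.76 × (914/1000) = 35.43 km³ of water.
Spread over 3.53×10^14 m² of ocean, Δh = 3.543×10^10 / 3.53×10^14 = 1.00×10^-4 m = 0.10 mm.

≈ 0.10 mm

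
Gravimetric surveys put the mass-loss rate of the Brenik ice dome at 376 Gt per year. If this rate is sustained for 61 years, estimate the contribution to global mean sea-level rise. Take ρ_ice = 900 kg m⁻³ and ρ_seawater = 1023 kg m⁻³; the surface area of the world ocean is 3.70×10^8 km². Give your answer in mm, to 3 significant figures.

≈ 60.6 mm

Total mass lost = 376 Gt/yr × 61 yr = 2.294×10^4 Gt = 2.294×10^16 kg.
ρ_w = 1023 kg m⁻³, so water volume = 2.294×10^16 / 1023 = 2.242×10^13 m³.
Δh = 2.242×10^13 / 3.70×10^14 = 0.0606 m = 60.6 mm.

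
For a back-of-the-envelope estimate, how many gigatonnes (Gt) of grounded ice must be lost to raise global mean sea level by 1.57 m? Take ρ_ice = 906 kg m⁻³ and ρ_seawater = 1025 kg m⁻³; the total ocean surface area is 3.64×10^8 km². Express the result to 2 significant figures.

Required water volume = Δh × A = 1.57 m × 3.64×10^14 m² = 5.715×10^14 m³.
ρ_w = 1025 kg m⁻³, so the mass of water = 5.715×10^14 m³ × 1025 kg m⁻³ = 5.858×10^17 kg = 5.9×10^5 Gt (and the same mass of ice, by conservation).

≈ 5.9×10^5 Gt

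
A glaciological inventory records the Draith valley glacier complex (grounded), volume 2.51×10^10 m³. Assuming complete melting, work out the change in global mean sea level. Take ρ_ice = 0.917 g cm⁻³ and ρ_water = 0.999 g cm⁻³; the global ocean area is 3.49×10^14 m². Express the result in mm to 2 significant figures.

≈ 0.066 mm

Draith: 2.51×10^10 m³ × (917/999) = 2.304×10^10 m³ of water.
Spread over 3.49×10^14 m² of ocean, Δh = 2.304×10^10 / 3.49×10^14 = 6.60×10^-5 m = 0.066 mm.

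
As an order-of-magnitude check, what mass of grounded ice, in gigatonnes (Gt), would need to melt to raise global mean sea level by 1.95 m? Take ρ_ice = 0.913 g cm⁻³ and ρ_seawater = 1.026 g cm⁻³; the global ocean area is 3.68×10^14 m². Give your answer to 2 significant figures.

≈ 7.4×10^5 Gt

Required water volume = Δh × A = 1.95 m × 3.68×10^14 m² = 7.176×10^14 m³.
ρ_w = 1.026 g cm⁻³ = 1026 kg m⁻³, so the mass of water = 7.176×10^14 m³ × 1026 kg m⁻³ = 7.363×10^17 kg = 7.4×10^5 Gt (and the same mass of ice, by conservation).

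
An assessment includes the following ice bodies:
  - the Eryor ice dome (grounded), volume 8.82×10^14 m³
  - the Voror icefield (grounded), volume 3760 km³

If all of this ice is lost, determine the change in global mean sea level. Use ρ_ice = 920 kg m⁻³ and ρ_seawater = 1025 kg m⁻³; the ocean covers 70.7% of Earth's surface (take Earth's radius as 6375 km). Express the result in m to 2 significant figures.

≈ 2.2 m

Eryor: 8.82×10^14 m³ × (920/1025) = 7.916×10^14 m³ of water.
Voror: 3760 km³ × (920/1025) = 3375 km³ of water.
Total added water ≈ 7.950×10^14 m³ over 3.61×10^14 m² → Δh = 2.20 m.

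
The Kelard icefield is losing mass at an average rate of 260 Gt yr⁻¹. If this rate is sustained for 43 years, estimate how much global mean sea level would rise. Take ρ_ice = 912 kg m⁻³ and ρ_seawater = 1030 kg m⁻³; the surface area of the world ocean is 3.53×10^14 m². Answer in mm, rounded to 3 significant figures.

≈ 30.7 mm

Total mass lost = 260 Gt/yr × 43 yr = 1.118×10^4 Gt = 1.118×10^16 kg.
ρ_w = 1030 kg m⁻³, so water volume = 1.118×10^16 / 1030 = 1.085×10^13 m³.
Δh = 1.085×10^13 / 3.53×10^14 = 0.0307 m = 30.7 mm.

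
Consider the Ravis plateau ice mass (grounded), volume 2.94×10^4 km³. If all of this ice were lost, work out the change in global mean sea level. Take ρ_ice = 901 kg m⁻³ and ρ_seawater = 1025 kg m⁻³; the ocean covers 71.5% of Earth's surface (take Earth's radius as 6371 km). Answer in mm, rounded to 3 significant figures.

Ravis: 2.94×10^4 km³ × (901/1025) = 2.584×10^4 km³ of water.
Spread over 3.65×10^14 m² of ocean, Δh = 2.584×10^13 / 3.65×10^14 = 0.0709 m = 70.9 mm.

≈ 70.9 mm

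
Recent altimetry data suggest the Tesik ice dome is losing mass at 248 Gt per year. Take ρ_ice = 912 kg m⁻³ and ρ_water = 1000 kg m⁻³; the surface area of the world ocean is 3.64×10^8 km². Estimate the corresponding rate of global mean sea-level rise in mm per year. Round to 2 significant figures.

ρ_w = 1000 kg m⁻³. Annual water volume added = 248 Gt / ρ_w = 2.480×10^14 kg / 1000 kg m⁻³ = 2.480×10^11 m³.
Δh per year = 2.480×10^11 / 3.64×10^14 = 6.81×10^-4 m = 0.68 mm.

≈ 0.68 mm/yr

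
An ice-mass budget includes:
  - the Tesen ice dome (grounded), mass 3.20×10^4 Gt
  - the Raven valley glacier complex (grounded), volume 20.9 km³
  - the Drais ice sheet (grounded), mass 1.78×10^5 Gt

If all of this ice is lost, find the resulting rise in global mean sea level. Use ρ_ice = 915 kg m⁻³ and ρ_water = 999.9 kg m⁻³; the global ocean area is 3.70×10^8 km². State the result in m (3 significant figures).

Tesen: 3.20×10^4 Gt = 3.200×10^16 kg; dividing by ρ_w = 999.9 kg m⁻³ gives 3.200×10^13 m³ of water.
Raven: 20.9 km³ × (915/999.9) = 19.13 km³ of water.
Drais: 1.78×10^5 Gt = 1.780×10^17 kg; dividing by ρ_w = 999.9 kg m⁻³ gives 1.780×10^14 m³ of water.
Total added water ≈ 2.100×10^14 m³ over 3.70×10^14 m² → Δh = 0.568 m.

≈ 0.568 m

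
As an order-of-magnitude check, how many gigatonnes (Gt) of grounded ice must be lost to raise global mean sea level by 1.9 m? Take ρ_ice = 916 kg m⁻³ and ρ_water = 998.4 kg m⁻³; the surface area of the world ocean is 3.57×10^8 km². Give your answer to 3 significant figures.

Required water volume = Δh × A = 1.9 m × 3.57×10^14 m² = 6.783×10^14 m³.
ρ_w = 998.4 kg m⁻³, so the mass of water = 6.783×10^14 m³ × 998.4 kg m⁻³ = 6.772×10^17 kg = 6.77×10^5 Gt (and the same mass of ice, by conservation).

≈ 6.77×10^5 Gt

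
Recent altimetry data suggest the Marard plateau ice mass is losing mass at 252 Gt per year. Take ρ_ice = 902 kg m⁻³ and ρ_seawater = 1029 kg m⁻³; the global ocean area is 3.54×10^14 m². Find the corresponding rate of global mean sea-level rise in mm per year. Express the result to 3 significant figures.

≈ 0.692 mm/yr

ρ_w = 1029 kg m⁻³. Annual water volume added = 252 Gt / ρ_w = 2.520×10^14 kg / 1029 kg m⁻³ = 2.449×10^11 m³.
Δh per year = 2.449×10^11 / 3.54×10^14 = 6.92×10^-4 m = 0.692 mm.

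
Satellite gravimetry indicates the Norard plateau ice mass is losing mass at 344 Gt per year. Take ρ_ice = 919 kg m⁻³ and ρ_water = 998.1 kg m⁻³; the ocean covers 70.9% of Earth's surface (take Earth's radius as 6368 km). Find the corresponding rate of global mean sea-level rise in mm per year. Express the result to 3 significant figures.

ρ_w = 998.1 kg m⁻³. Annual water volume added = 344 Gt / ρ_w = 3.440×10^14 kg / 998.1 kg m⁻³ = 3.447×10^11 m³.
Δh per year = 3.447×10^11 / 3.61×10^14 = 9.54×10^-4 m = 0.954 mm.

≈ 0.954 mm/yr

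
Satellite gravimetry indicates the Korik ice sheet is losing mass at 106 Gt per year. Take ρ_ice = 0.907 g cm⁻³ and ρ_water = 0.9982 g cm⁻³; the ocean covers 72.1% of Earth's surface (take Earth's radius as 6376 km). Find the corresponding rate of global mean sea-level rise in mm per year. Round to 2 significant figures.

ρ_w = 0.9982 g cm⁻³ = 998.2 kg m⁻³. Annual water volume added = 106 Gt / ρ_w = 1.060×10^14 kg / 998.2 kg m⁻³ = 1.062×10^11 m³.
Δh per year = 1.062×10^11 / 3.68×10^14 = 2.88×10^-4 m = 0.29 mm.

≈ 0.29 mm/yr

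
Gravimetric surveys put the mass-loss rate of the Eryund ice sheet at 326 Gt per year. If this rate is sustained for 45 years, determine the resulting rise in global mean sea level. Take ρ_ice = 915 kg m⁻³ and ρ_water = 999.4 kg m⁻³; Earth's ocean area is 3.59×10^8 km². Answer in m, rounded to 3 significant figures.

Total mass lost = 326 Gt/yr × 45 yr = 1.467×10^4 Gt = 1.467×10^16 kg.
ρ_w = 999.4 kg m⁻³, so water volume = 1.467×10^16 / 999.4 = 1.468×10^13 m³.
Δh = 1.468×10^13 / 3.59×10^14 = 0.0409 m.

≈ 0.0409 m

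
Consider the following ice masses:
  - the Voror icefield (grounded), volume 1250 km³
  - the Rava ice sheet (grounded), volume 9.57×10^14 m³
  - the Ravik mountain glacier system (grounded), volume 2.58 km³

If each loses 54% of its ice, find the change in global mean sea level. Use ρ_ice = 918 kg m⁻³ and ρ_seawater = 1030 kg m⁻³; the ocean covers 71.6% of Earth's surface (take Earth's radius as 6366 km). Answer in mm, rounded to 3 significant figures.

Voror: 0.54 × 1250 km³ × (918/1030) = 601.6 km³ of water.
Rava: 0.54 × 9.57×10^14 m³ × (918/1030) = 4.606×10^14 m³ of water.
Ravik: 0.54 × 2.58 km³ × (918/1030) = 1.242 km³ of water.
Total added water ≈ 4.612×10^14 m³ over 3.65×10^14 m² → Δh = 1.26 m = 1260 mm.

≈ 1260 mm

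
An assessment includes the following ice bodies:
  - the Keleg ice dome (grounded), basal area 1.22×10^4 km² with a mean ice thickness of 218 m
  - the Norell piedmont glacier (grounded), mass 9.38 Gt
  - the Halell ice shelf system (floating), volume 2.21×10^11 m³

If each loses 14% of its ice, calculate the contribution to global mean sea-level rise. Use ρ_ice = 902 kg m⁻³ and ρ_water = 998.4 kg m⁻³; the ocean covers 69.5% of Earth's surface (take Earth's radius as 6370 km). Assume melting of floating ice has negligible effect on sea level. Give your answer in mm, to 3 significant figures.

Keleg: ice volume = 1.22×10^4 km² × 218 m = 2660 km³; 0.14 × 2660 × (902/998.4) = 336.4 km³ of water.
Norell: 0.14 × 9.38 Gt = 1.313×10^12 kg; dividing by ρ_w = 998.4 kg m⁻³ gives 1.315×10^9 m³ of water.
The Halell ice shelf system is floating and already displaces its own weight of water, so its melt adds essentially nothing to sea level.
Total added water ≈ 3.377×10^11 m³ over 3.54×10^14 m² → Δh = 9.53×10^-4 m = 0.953 mm.

≈ 0.953 mm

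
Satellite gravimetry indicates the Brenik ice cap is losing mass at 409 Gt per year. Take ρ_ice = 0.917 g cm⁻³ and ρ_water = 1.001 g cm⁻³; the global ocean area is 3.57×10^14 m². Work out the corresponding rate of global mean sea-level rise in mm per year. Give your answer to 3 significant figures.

≈ 1.14 mm/yr

ρ_w = 1.001 g cm⁻³ = 1001 kg m⁻³. Annual water volume added = 409 Gt / ρ_w = 4.090×10^14 kg / 1001 kg m⁻³ = 4.086×10^11 m³.
Δh per year = 4.086×10^11 / 3.57×10^14 = 1.14×10^-3 m = 1.14 mm.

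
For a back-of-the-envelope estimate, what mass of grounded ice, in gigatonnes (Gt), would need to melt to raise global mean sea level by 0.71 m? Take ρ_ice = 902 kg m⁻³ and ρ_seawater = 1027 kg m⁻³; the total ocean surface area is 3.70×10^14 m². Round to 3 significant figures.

Required water volume = Δh × A = 0.71 m × 3.70×10^14 m² = 2.627×10^14 m³.
ρ_w = 1027 kg m⁻³, so the mass of water = 2.627×10^14 m³ × 1027 kg m⁻³ = 2.698×10^17 kg = 2.70×10^5 Gt (and the same mass of ice, by conservation).

≈ 2.70×10^5 Gt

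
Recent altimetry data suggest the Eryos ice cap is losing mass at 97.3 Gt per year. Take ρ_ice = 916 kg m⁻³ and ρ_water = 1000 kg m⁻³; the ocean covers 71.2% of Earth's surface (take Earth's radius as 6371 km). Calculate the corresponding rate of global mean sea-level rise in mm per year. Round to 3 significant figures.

ρ_w = 1000 kg m⁻³. Annual water volume added = 97.3 Gt / ρ_w = 9.730×10^13 kg / 1000 kg m⁻³ = 9.730×10^10 m³.
Δh per year = 9.730×10^10 / 3.63×10^14 = 2.68×10^-4 m = 0.268 mm.

≈ 0.268 mm/yr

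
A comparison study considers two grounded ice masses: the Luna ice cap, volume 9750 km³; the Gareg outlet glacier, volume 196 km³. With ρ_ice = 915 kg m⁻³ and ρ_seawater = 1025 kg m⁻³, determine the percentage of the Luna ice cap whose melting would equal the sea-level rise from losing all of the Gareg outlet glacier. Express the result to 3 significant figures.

Equal sea-level rise means equal mass of meltwater, i.e. equal mass of ice lost.
Ice mass of Gareg: 1.793×10^14 kg; ice mass of Luna: 8.921×10^15 kg.
Fraction required = 1.793×10^14 / 8.921×10^15 = 0.0201 → 2.01 %.

≈ 2.01 %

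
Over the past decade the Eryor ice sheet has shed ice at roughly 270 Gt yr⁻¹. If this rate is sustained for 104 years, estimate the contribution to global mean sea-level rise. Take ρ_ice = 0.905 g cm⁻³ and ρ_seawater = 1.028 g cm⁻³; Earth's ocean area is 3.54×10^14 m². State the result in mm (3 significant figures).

Total mass lost = 270 Gt/yr × 104 yr = 2.808×10^4 Gt = 2.808×10^16 kg.
ρ_w = 1.028 g cm⁻³ = 1028 kg m⁻³, so water volume = 2.808×10^16 / 1028 = 2.732×10^13 m³.
Δh = 2.732×10^13 / 3.54×10^14 = 0.0772 m = 77.2 mm.

≈ 77.2 mm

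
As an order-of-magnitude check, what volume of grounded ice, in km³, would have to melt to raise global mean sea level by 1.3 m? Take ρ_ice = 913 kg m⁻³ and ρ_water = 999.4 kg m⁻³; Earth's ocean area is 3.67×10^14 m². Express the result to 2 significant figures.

≈ 5.2×10^5 km³

Required water volume = Δh × A = 1.3 m × 3.67×10^14 m² = 4.771×10^14 m³ = 4.771×10^5 km³.
Ice volume = water volume × ρ_w/ρ_ice = 4.771×10^5 × 999.4/913 = 5.2×10^5 km³.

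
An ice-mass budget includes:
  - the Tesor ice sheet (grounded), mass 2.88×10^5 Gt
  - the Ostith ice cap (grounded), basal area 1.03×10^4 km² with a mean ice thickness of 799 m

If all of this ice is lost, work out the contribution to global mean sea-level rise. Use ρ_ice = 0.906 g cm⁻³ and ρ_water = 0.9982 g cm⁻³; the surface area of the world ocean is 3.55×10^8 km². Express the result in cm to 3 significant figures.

Tesor: 2.88×10^5 Gt = 2.880×10^17 kg; dividing by ρ_w = 0.9982 g cm⁻³ = 998.2 kg m⁻³ gives 2.885×10^14 m³ of water.
Ostith: ice volume = 1.03×10^4 km² × 799 m = 8230 km³; 8230 × (906/998.2) = 7470 km³ of water.
Total added water ≈ 2.960×10^14 m³ over 3.55×10^14 m² → Δh = 0.834 m = 83.4 cm.

≈ 83.4 cm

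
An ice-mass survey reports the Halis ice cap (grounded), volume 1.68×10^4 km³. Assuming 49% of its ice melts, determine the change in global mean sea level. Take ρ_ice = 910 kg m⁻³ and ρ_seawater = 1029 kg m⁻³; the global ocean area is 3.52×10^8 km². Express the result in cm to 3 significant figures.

≈ 2.07 cm

Halis: 0.49 × 1.68×10^4 km³ × (910/1029) = 7280 km³ of water.
Spread over 3.52×10^14 m² of ocean, Δh = 7.280×10^12 / 3.52×10^14 = 0.0207 m = 2.07 cm.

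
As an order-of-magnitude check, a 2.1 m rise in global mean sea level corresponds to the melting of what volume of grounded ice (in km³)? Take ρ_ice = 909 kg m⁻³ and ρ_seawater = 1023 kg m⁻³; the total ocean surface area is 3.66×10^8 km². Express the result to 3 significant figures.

≈ 8.65×10^5 km³

Required water volume = Δh × A = 2.1 m × 3.66×10^14 m² = 7.686×10^14 m³ = 7.686×10^5 km³.
Ice volume = water volume × ρ_w/ρ_ice = 7.686×10^5 × 1023/909 = 8.65×10^5 km³.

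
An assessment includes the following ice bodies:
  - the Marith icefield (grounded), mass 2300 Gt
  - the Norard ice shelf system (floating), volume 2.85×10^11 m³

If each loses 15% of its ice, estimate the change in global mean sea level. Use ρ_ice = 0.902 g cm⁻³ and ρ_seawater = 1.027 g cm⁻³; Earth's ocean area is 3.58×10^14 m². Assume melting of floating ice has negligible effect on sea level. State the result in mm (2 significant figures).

Marith: 0.15 × 2300 Gt = 3.450×10^14 kg; dividing by ρ_w = 1.027 g cm⁻³ = 1027 kg m⁻³ gives 3.359×10^11 m³ of water.
The Norard ice shelf system is floating and already displaces its own weight of water, so its melt adds essentially nothing to sea level.
Total added water ≈ 3.359×10^11 m³ over 3.58×10^14 m² → Δh = 9.38×10^-4 m = 0.94 mm.

≈ 0.94 mm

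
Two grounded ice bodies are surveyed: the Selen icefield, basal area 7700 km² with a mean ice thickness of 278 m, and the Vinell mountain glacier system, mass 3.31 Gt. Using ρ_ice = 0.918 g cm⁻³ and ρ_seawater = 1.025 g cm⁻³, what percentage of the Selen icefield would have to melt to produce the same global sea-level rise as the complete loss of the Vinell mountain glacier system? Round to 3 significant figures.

Equal sea-level rise means equal mass of meltwater, i.e. equal mass of ice lost.
Ice mass of Vinell: 3.310×10^12 kg; ice mass of Selen: 1.965×10^15 kg.
Fraction required = 3.310×10^12 / 1.965×10^15 = 1.68×10^-3 → 0.168 %.

≈ 0.168 %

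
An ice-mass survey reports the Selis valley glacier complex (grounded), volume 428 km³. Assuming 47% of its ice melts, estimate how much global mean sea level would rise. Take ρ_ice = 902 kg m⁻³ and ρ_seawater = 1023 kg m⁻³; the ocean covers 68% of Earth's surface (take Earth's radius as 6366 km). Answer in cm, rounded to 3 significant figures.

≈ 0.0512 cm

Selis: 0.47 × 428 km³ × (902/1023) = 177.4 km³ of water.
Spread over 3.46×10^14 m² of ocean, Δh = 1.774×10^11 / 3.46×10^14 = 5.12×10^-4 m = 0.0512 cm.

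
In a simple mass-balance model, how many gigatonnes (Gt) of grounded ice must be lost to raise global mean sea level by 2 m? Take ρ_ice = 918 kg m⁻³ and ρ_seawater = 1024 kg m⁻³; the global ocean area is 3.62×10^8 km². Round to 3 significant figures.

Required water volume = Δh × A = 2 m × 3.62×10^14 m² = 7.240×10^14 m³.
ρ_w = 1024 kg m⁻³, so the mass of water = 7.240×10^14 m³ × 1024 kg m⁻³ = 7.414×10^17 kg = 7.41×10^5 Gt (and the same mass of ice, by conservation).

≈ 7.41×10^5 Gt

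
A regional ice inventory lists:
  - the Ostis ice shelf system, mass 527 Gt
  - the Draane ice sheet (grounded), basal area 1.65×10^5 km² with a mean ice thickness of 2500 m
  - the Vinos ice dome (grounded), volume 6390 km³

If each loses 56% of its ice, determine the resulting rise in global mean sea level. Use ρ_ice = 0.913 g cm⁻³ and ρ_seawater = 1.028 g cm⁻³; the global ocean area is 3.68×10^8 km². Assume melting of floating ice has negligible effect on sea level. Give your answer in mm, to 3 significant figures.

≈ 566 mm

The Ostis ice shelf system is floating and already displaces its own weight of water, so its melt adds essentially nothing to sea level.
Draane: ice volume = 1.65×10^5 km² × 2500 m = 4.125×10^5 km³; 0.56 × 4.125×10^5 × (913/1028) = 2.052×10^5 km³ of water.
Vinos: 0.56 × 6390 km³ × (913/1028) = 3178 km³ of water.
Total added water ≈ 2.083×10^14 m³ over 3.68×10^14 m² → Δh = 0.566 m = 566 mm.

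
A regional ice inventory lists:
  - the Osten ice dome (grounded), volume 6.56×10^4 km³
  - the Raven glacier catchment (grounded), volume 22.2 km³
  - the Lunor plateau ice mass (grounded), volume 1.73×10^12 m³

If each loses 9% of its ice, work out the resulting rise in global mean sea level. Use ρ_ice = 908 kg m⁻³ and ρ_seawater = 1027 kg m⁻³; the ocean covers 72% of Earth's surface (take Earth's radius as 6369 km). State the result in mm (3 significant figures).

Osten: 0.09 × 6.56×10^4 km³ × (908/1027) = 5220 km³ of water.
Raven: 0.09 × 22.2 km³ × (908/1027) = 1.766 km³ of water.
Lunor: 0.09 × 1.73×10^12 m³ × (908/1027) = 1.377×10^11 m³ of water.
Total added water ≈ 5.359×10^12 m³ over 3.67×10^14 m² → Δh = 0.0146 m = 14.6 mm.

≈ 14.6 mm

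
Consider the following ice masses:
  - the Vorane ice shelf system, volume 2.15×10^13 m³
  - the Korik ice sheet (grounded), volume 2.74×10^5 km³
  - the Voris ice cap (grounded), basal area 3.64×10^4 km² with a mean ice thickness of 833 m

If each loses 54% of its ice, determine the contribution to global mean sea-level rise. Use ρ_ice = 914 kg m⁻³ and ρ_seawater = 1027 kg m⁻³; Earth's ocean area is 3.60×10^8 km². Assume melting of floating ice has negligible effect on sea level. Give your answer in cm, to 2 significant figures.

≈ 41 cm

The Vorane ice shelf system is floating and already displaces its own weight of water, so its melt adds essentially nothing to sea level.
Korik: 0.54 × 2.74×10^5 km³ × (914/1027) = 1.317×10^5 km³ of water.
Voris: ice volume = 3.64×10^4 km² × 833 m = 3.032×10^4 km³; 0.54 × 3.032×10^4 × (914/1027) = 1.457×10^4 km³ of water.
Total added water ≈ 1.463×10^14 m³ over 3.60×10^14 m² → Δh = 0.406 m = 41 cm.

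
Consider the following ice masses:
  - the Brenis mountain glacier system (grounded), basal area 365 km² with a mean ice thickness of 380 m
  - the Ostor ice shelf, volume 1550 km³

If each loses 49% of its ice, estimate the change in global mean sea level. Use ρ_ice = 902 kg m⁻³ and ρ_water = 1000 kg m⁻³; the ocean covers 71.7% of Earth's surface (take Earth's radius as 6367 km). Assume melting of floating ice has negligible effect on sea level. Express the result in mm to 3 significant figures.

Brenis: ice volume = 365 km² × 380 m = 138.7 km³; 0.49 × 138.7 × (902/1000) = 61.30 km³ of water.
The Ostor ice shelf is floating and already displaces its own weight of water, so its melt adds essentially nothing to sea level.
Total added water ≈ 6.130×10^10 m³ over 3.65×10^14 m² → Δh = 1.68×10^-4 m = 0.168 mm.

≈ 0.168 mm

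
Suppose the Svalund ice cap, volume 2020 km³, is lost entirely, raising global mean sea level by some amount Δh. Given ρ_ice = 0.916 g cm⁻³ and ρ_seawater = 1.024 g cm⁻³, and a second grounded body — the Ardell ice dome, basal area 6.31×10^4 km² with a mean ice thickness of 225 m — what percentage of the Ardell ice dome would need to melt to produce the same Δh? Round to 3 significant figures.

Equal sea-level rise means equal mass of meltwater, i.e. equal mass of ice lost.
Ice mass of Svalund: 1.850×10^15 kg; ice mass of Ardell: 1.300×10^16 kg.
Fraction required = 1.850×10^15 / 1.300×10^16 = 0.142 → 14.2 %.

≈ 14.2 %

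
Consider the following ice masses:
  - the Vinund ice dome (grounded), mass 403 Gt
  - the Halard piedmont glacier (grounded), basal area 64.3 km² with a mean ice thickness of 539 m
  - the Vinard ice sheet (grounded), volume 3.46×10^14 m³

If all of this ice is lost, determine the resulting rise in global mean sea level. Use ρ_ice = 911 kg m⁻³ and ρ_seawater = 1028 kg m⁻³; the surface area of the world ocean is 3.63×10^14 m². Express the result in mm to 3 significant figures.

≈ 846 mm

Vinund: 403 Gt = 4.030×10^14 kg; dividing by ρ_w = 1028 kg m⁻³ gives 3.920×10^11 m³ of water.
Halard: ice volume = 64.3 km² × 539 m = 34.66 km³; 34.66 × (911/1028) = 30.71 km³ of water.
Vinard: 3.46×10^14 m³ × (911/1028) = 3.066×10^14 m³ of water.
Total added water ≈ 3.070×10^14 m³ over 3.63×10^14 m² → Δh = 0.846 m = 846 mm.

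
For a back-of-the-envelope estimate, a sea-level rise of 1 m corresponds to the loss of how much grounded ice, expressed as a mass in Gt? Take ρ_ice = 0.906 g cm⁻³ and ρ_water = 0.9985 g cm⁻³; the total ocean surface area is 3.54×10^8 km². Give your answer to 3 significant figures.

≈ 3.53×10^5 Gt

Required water volume = Δh × A = 1 m × 3.54×10^14 m² = 3.540×10^14 m³.
ρ_w = 0.9985 g cm⁻³ = 998.5 kg m⁻³, so the mass of water = 3.540×10^14 m³ × 998.5 kg m⁻³ = 3.535×10^17 kg = 3.53×10^5 Gt (and the same mass of ice, by conservation).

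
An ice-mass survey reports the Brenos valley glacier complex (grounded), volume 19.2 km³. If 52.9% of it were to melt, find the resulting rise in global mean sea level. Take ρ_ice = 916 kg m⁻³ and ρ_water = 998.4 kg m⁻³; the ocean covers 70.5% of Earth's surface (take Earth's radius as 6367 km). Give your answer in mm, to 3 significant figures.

≈ 0.0259 mm

Brenos: 0.529 × 19.2 km³ × (916/998.4) = 9.319 km³ of water.
Spread over 3.59×10^14 m² of ocean, Δh = 9.319×10^9 / 3.59×10^14 = 2.59×10^-5 m = 0.0259 mm.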